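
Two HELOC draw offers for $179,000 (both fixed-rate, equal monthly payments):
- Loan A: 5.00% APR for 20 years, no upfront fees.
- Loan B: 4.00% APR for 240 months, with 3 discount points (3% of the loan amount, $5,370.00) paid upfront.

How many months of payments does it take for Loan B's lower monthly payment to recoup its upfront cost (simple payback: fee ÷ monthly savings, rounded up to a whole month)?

Loan A: at 5.00% the monthly rate is 0.0041667, so the payment is 179,000 × 0.0041667 / (1 − 1.0041667^−240) = $1,181.32.
Loan B: monthly rate = 4%/12 = 0.0033333; payment = 179,000 × 0.0033333 / (1 − (1+0.0033333)^−240) = $1,084.70.
Monthly savings = $1,181.32 − $1,084.70 = $96.62.
Break-even = $5,370.00 / $96.62 = 55.58 → 56 months.

56 months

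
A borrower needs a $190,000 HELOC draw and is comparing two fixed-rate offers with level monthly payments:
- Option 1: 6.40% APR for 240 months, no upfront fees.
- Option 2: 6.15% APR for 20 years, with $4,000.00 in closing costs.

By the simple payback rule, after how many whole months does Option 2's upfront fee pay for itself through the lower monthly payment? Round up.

Option 1: monthly rate = 6.4%/12 = 0.0053333; payment = 190,000 × 0.0053333 / (1 − (1+0.0053333)^−240) = $1,405.43.
Option 2: monthly rate = 6.15%/12 = 0.0051250; payment = 190,000 × 0.0051250 / (1 − (1+0.0051250)^−240) = $1,377.71.
Monthly savings = $1,405.43 − $1,377.71 = $27.72.
Break-even = $4,000.00 / $27.72 = 144.30 → 145 months.

145 months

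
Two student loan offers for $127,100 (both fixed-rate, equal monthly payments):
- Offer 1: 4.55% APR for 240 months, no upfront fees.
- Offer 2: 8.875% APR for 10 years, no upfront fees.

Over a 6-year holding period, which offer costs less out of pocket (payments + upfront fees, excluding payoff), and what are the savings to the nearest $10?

Offer 1: monthly rate = 4.55%/12 = 0.0037917; payment = 127,100 × 0.0037917 / (1 − (1+0.0037917)^−240) = $807.53.
Offer 2: at 8.875% the monthly rate is 0.0073958, so the payment is 127,100 × 0.0073958 / (1 − 1.0073958^−120) = $1,601.46.
Over 72 months: Offer 1 costs 72 × $807.53 = $58,142.16; Offer 2 costs 72 × $1,601.46 = $115,305.12.
Offer 1 is cheaper by $115,305.12 − $58,142.16 = $57,162.96.

Offer 1 by $57,160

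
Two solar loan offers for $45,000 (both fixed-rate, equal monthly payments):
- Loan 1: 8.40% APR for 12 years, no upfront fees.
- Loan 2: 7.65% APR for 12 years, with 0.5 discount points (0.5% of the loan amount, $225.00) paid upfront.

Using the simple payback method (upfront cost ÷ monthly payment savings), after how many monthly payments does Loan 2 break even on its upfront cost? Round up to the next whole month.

Loan 1: at 8.40% the monthly rate is 0.0070000, so the payment is 45,000 × 0.0070000 / (1 − 1.0070000^−144) = $497.03.
Loan 2: monthly rate = 7.65%/12 = 0.0063750; payment = 45,000 × 0.0063750 / (1 − (1+0.0063750)^−144) = $478.51.
Monthly savings = $497.03 − $478.51 = $18.52.
Break-even = $225.00 / $18.52 = 12.15 → 13 months.

13 months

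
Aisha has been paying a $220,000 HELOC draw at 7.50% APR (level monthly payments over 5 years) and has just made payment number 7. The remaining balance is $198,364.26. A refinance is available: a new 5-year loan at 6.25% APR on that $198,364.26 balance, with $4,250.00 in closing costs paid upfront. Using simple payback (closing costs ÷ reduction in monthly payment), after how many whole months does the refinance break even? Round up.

8 months

Current payment = 220,000 × 7.5%/12 / (1 − (1+0.0062500)^−60) = $4,408.35.
Refinanced payment = 198,364.26 × 0.0052083 / (1 − (1+0.0052083)^−60) = $3,858.04.
Monthly savings = $4,408.35 − $3,858.04 = $550.31.
Break-even = $4,250.00 / $550.31 = 7.72 → 8 months.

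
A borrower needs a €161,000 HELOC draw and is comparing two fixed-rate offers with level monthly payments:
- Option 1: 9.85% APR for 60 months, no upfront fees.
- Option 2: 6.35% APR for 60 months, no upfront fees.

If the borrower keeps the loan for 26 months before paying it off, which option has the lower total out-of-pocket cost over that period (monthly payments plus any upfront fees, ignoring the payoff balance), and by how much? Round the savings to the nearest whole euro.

Option 2 by €7,021

Option 1: monthly rate = 9.85%/12 = 0.0082083; payment = 161,000 × 0.0082083 / (1 − (1+0.0082083)^−60) = €3,408.90.
Option 2: monthly rate = 6.35%/12 = 0.0052917; payment = 161,000 × 0.0052917 / (1 − (1+0.0052917)^−60) = €3,138.85.
Over 26 months: Option 1 costs 26 × €3,408.90 = €88,631.40; Option 2 costs 26 × €3,138.85 = €81,610.10.
Option 2 is cheaper by €88,631.40 − €81,610.10 = €7,021.30.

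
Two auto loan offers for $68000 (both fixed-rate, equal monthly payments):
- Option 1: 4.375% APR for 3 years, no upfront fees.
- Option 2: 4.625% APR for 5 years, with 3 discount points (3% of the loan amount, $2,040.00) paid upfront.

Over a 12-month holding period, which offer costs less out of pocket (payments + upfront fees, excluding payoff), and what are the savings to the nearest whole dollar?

Option 1: monthly rate = 4.375%/12 = 0.0036458; payment = 68,000 × 0.0036458 / (1 − (1+0.0036458)^−36) = $2,018.99.
Option 2: at 4.625% the monthly rate is 0.0038542, so the payment is 68,000 × 0.0038542 / (1 − 1.0038542^−60) = $1,271.59.
Over 12 months: Option 1 costs 12 × $2,018.99 = $24,227.88; Option 2 costs 12 × $1,271.59 + $2,040.00 = $17,299.08.
Option 2 is cheaper by $24,227.88 − $17,299.08 = $6,928.80.

Option 2 by $6,929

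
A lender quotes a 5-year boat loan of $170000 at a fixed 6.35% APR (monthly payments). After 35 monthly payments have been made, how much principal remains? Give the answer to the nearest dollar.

$77,420

With monthly rate i = 6.35%/12 = 0.0052917, the balance after k of n payments is P · [(1+i)^n − (1+i)^k] / [(1+i)^n − 1].
(1+0.0052917)^60 = 1.37253981 and (1+0.0052917)^35 = 1.20288162, so the balance is 170,000 × (1.37253981 − 1.20288162) / (1.37253981 − 1) = $77,419.63.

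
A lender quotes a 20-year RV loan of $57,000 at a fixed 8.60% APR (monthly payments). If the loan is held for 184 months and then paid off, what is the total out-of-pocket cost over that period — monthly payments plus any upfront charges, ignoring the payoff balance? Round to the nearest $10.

$91,680

At 8.60% the monthly rate is 0.0071667, so the payment is 57,000 × 0.0071667 / (1 − 1.0071667^−240) = $498.27.
Total outlay = 184 × $498.27 = $91,681.68.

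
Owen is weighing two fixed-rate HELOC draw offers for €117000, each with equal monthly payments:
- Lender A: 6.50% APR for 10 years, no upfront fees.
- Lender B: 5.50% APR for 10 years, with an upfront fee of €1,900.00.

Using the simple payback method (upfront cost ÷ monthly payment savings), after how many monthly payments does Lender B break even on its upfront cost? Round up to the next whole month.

33 months

Lender A: at 6.50% the monthly rate is 0.0054167, so the payment is 117,000 × 0.0054167 / (1 − 1.0054167^−120) = €1,328.51.
Lender B: at 5.50% the monthly rate is 0.0045833, so the payment is 117,000 × 0.0045833 / (1 − 1.0045833^−120) = €1,269.76.
Monthly savings = €1,328.51 − €1,269.76 = €58.75.
Break-even = €1,900.00 / €58.75 = 32.34 → 33 months.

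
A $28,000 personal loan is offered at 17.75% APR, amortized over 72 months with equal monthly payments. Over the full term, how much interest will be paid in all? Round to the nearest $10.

$17,700

At 17.75% the monthly rate is 0.0147917, so the payment is 28,000 × 0.0147917 / (1 − 1.0147917^−72) = $634.67.
Total paid = 72 × $634.67 = $45,696.24; interest = $45,696.24 − $28,000 = $17,696.24.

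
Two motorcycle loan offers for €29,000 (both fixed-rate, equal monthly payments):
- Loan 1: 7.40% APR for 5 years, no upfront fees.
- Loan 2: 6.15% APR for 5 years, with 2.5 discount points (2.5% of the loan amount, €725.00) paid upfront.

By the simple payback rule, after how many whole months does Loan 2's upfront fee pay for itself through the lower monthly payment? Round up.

Loan 1: at 7.40% the monthly rate is 0.0061667, so the payment is 29,000 × 0.0061667 / (1 − 1.0061667^−60) = €579.72.
Loan 2: monthly rate = 6.15%/12 = 0.0051250; payment = 29,000 × 0.0051250 / (1 − (1+0.0051250)^−60) = €562.68.
Monthly savings = €579.72 − €562.68 = €17.04.
Break-even = €725.00 / €17.04 = 42.55 → 43 months.

43 months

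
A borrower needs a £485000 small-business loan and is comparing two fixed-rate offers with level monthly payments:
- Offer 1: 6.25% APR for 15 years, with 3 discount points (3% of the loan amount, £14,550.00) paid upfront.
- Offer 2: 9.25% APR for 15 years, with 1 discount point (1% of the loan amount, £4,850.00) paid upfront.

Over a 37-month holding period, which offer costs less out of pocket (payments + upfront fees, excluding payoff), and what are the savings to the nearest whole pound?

Offer 1 by £21,124

Offer 1: monthly rate = 6.25%/12 = 0.0052083; payment = 485,000 × 0.0052083 / (1 − (1+0.0052083)^−180) = £4,158.50.
Offer 2: at 9.25% the monthly rate is 0.0077083, so the payment is 485,000 × 0.0077083 / (1 − 1.0077083^−180) = £4,991.58.
Over 37 months: Offer 1 costs 37 × £4,158.50 + £14,550.00 = £168,414.50; Offer 2 costs 37 × £4,991.58 + £4,850.00 = £189,538.46.
Offer 1 is cheaper by £189,538.46 − £168,414.50 = £21,123.96.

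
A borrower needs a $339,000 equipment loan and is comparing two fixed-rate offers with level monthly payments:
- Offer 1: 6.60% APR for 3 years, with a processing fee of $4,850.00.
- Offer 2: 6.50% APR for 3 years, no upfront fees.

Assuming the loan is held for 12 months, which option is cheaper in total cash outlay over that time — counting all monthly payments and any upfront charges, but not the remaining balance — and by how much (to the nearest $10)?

Offer 1: monthly rate = 6.6%/12 = 0.0055000; payment = 339,000 × 0.0055000 / (1 − (1+0.0055000)^−36) = $10,405.45.
Offer 2: at 6.50% the monthly rate is 0.0054167, so the payment is 339,000 × 0.0054167 / (1 − 1.0054167^−36) = $10,390.01.
Over 12 months: Offer 1 costs 12 × $10,405.45 + $4,850.00 = $129,715.40; Offer 2 costs 12 × $10,390.01 = $124,680.12.
Offer 2 is cheaper by $129,715.40 − $124,680.12 = $5,035.28.

Offer 2 by $5,040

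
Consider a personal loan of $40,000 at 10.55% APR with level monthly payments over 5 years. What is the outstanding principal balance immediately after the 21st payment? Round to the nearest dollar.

$28,315

With monthly rate i = 10.55%/12 = 0.0087917, the balance after k of n payments is P · [(1+i)^n − (1+i)^k] / [(1+i)^n − 1].
(1+0.0087917)^60 = 1.69078801 and (1+0.0087917)^21 = 1.20179725, so the balance is 40,000 × (1.69078801 − 1.20179725) / (1.69078801 − 1) = $28,314.95.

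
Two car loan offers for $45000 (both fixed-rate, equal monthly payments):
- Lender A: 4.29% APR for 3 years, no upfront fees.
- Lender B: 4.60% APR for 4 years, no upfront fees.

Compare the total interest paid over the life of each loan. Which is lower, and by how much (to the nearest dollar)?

Lender A: monthly rate = 4.29%/12 = 0.0035750; payment = 45,000 × 0.0035750 / (1 − (1+0.0035750)^−36) = $1,334.39.
Total interest on Lender A = 36 × $1,334.39 − $45,000 = $3,038.04.
Lender B: monthly rate = 4.6%/12 = 0.0038333; payment = 45,000 × 0.0038333 / (1 − (1+0.0038333)^−48) = $1,028.18.
Total interest on Lender B = 48 × $1,028.18 − $45,000 = $4,352.64.
Lender A is lower by $1,314.60.

Lender A by $1,315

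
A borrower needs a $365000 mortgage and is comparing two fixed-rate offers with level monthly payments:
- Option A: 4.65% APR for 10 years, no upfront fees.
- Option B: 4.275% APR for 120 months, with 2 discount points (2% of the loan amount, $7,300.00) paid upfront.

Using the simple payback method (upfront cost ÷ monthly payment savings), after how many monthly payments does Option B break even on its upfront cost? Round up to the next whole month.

111 months

Option A: at 4.65% the monthly rate is 0.0038750, so the payment is 365,000 × 0.0038750 / (1 − 1.0038750^−120) = $3,809.25.
Option B: monthly rate = 4.275%/12 = 0.0035625; payment = 365,000 × 0.0035625 / (1 − (1+0.0035625)^−120) = $3,743.34.
Monthly savings = $3,809.25 − $3,743.34 = $65.91.
Break-even = $7,300.00 / $65.91 = 110.76 → 111 months.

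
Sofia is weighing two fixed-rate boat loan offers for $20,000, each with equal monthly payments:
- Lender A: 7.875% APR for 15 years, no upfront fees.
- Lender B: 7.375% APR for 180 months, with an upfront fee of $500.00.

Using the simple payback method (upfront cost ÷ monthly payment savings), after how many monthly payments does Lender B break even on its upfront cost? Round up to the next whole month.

88 months

Lender A: at 7.875% the monthly rate is 0.0065625, so the payment is 20,000 × 0.0065625 / (1 − 1.0065625^−180) = $189.69.
Lender B: monthly rate = 7.375%/12 = 0.0061458; payment = 20,000 × 0.0061458 / (1 − (1+0.0061458)^−180) = $183.98.
Monthly savings = $189.69 − $183.98 = $5.71.
Break-even = $500.00 / $5.71 = 87.57 → 88 months.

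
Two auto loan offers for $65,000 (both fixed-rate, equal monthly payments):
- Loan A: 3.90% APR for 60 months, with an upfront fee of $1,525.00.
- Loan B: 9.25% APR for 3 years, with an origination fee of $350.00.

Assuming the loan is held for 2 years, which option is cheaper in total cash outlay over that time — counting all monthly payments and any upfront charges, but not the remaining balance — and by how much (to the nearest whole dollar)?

Loan A: at 3.90% the monthly rate is 0.0032500, so the payment is 65,000 × 0.0032500 / (1 − 1.0032500^−60) = $1,194.14.
Loan B: at 9.25% the monthly rate is 0.0077083, so the payment is 65,000 × 0.0077083 / (1 − 1.0077083^−36) = $2,074.55.
Over 24 months: Loan A costs 24 × $1,194.14 + $1,525.00 = $30,184.36; Loan B costs 24 × $2,074.55 + $350.00 = $50,139.20.
Loan A is cheaper by $50,139.20 − $30,184.36 = $19,954.84.

Loan A by $19,955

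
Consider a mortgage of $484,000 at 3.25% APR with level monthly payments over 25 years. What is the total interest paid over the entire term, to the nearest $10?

$223,580

At 3.25% the monthly rate is 0.0027083, so the payment is 484,000 × 0.0027083 / (1 − 1.0027083^−300) = $2,358.61.
Total paid = 300 × $2,358.61 = $707,583.00; interest = $707,583.00 − $484,000 = $223,583.00.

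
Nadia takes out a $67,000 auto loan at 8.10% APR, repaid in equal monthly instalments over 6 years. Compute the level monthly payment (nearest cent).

Monthly rate = 8.1%/12 = 0.0067500; payment = 67,000 × 0.0067500 / (1 − (1+0.0067500)^−72) = $1,178.00.

$1,178.00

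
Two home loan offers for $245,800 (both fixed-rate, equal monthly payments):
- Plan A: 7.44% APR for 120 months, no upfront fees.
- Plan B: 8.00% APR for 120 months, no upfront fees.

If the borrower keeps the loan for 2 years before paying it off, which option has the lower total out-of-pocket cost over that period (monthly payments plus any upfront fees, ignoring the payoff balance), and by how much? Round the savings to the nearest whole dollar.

Plan A: monthly rate = 7.44%/12 = 0.0062000; payment = 245,800 × 0.0062000 / (1 − (1+0.0062000)^−120) = $2,910.00.
Plan B: at 8.00% the monthly rate is 0.0066667, so the payment is 245,800 × 0.0066667 / (1 − 1.0066667^−120) = $2,982.23.
Over 24 months: Plan A costs 24 × $2,910.00 = $69,840.00; Plan B costs 24 × $2,982.23 = $71,573.52.
Plan A is cheaper by $71,573.52 − $69,840.00 = $1,733.52.

Plan A by $1,734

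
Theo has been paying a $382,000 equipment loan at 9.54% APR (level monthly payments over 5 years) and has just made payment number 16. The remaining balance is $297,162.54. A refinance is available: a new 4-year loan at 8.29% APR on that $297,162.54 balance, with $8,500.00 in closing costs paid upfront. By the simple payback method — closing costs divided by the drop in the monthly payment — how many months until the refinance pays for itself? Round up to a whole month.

12 months

Current payment = 382,000 × 9.54%/12 / (1 − (1+0.0079500)^−60) = $8,030.18.
Refinanced payment = 297,162.54 × 0.0069083 / (1 − (1+0.0069083)^−48) = $7,295.13.
Monthly savings = $8,030.18 − $7,295.13 = $735.05.
Break-even = $8,500.00 / $735.05 = 11.56 → 12 months.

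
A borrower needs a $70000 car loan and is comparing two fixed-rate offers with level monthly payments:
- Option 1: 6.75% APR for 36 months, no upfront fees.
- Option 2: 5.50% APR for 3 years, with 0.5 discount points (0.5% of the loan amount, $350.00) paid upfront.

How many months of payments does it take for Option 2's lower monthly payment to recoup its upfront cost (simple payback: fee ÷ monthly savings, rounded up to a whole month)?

9 months

Option 1: monthly rate = 6.75%/12 = 0.0056250; payment = 70,000 × 0.0056250 / (1 − (1+0.0056250)^−36) = $2,153.40.
Option 2: at 5.50% the monthly rate is 0.0045833, so the payment is 70,000 × 0.0045833 / (1 − 1.0045833^−36) = $2,113.71.
Monthly savings = $2,153.40 − $2,113.71 = $39.69.
Break-even = $350.00 / $39.69 = 8.82 → 9 months.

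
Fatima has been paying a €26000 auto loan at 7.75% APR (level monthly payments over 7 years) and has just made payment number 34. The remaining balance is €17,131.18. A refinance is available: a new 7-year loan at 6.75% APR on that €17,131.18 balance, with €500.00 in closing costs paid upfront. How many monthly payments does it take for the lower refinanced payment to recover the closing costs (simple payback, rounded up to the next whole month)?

4 months

Current payment = 26,000 × 7.75%/12 / (1 − (1+0.0064583)^−84) = €402.01.
Refinanced payment = 17,131.18 × 0.0056250 / (1 − (1+0.0056250)^−84) = €256.47.
Monthly savings = €402.01 − €256.47 = €145.54.
Break-even = €500.00 / €145.54 = 3.44 → 4 months.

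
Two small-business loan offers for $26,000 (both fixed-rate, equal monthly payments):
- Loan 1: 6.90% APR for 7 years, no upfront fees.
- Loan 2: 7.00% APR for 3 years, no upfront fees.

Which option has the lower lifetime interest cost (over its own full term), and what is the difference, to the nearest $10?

Loan 2 by $3,950

Loan 1: monthly rate = 6.9%/12 = 0.0057500; payment = 26,000 × 0.0057500 / (1 − (1+0.0057500)^−84) = $391.14.
Total interest on Loan 1 = 84 × $391.14 − $26,000 = $6,855.76.
Loan 2: at 7.00% the monthly rate is 0.0058333, so the payment is 26,000 × 0.0058333 / (1 − 1.0058333^−36) = $802.80.
Total interest on Loan 2 = 36 × $802.80 − $26,000 = $2,900.80.
Loan 2 is lower by $3,954.96.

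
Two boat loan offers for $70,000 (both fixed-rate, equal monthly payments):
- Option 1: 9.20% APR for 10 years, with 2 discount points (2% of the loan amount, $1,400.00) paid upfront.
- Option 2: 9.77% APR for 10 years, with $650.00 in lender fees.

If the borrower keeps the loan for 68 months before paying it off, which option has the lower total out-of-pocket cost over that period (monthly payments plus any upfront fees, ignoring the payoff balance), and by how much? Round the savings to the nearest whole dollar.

Option 1 by $735

Option 1: at 9.20% the monthly rate is 0.0076667, so the payment is 70,000 × 0.0076667 / (1 − 1.0076667^−120) = $894.32.
Option 2: monthly rate = 9.77%/12 = 0.0081417; payment = 70,000 × 0.0081417 / (1 − (1+0.0081417)^−120) = $916.16.
Over 68 months: Option 1 costs 68 × $894.32 + $1,400.00 = $62,213.76; Option 2 costs 68 × $916.16 + $650.00 = $62,948.88.
Option 1 is cheaper by $62,948.88 − $62,213.76 = $735.12.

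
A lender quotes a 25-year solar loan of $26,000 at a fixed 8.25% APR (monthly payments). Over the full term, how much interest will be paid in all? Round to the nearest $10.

$35,500

Monthly rate = 8.25%/12 = 0.0068750; payment = 26,000 × 0.0068750 / (1 − (1+0.0068750)^−300) = $205.00.
Total paid = 300 × $205.00 = $61,500.00; interest = $61,500.00 − $26,000 = $35,500.00.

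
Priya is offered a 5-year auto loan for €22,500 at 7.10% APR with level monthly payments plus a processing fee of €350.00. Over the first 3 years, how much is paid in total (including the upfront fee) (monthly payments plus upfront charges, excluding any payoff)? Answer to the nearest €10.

Monthly rate = 7.1%/12 = 0.0059167; payment = 22,500 × 0.0059167 / (1 − (1+0.0059167)^−60) = €446.59.
Total outlay = 36 × €446.59 + €350.00 = €16,427.24.

€16,430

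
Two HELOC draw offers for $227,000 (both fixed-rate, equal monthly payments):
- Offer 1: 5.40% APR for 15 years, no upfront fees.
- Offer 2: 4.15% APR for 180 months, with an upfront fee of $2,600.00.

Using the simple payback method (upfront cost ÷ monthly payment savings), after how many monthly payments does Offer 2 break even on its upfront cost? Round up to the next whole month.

18 months

Offer 1: at 5.40% the monthly rate is 0.0045000, so the payment is 227,000 × 0.0045000 / (1 − 1.0045000^−180) = $1,842.76.
Offer 2: monthly rate = 4.15%/12 = 0.0034583; payment = 227,000 × 0.0034583 / (1 − (1+0.0034583)^−180) = $1,696.21.
Monthly savings = $1,842.76 − $1,696.21 = $146.55.
Break-even = $2,600.00 / $146.55 = 17.74 → 18 months.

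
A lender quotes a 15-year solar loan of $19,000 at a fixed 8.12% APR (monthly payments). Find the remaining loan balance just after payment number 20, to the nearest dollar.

$17,841

With monthly rate i = 8.12%/12 = 0.0067667, the balance after k of n payments is P · [(1+i)^n − (1+i)^k] / [(1+i)^n − 1].
(1+0.0067667)^180 = 3.36658069 and (1+0.0067667)^20 = 1.14439660, so the balance is 19,000 × (3.36658069 − 1.14439660) / (3.36658069 − 1) = $17,840.72.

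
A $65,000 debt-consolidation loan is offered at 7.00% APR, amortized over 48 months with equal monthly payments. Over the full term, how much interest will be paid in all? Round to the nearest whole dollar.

$9,712

Monthly rate = 7%/12 = 0.0058333; payment = 65,000 × 0.0058333 / (1 − (1+0.0058333)^−48) = $1,556.51.
Total paid = 48 × $1,556.51 = $74,712.48; interest = $74,712.48 − $65,000 = $9,712.48.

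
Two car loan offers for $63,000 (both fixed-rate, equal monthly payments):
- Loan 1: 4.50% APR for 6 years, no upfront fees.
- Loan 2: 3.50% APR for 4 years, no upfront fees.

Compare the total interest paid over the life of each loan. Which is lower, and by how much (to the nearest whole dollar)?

Loan 1: at 4.50% the monthly rate is 0.0037500, so the payment is 63,000 × 0.0037500 / (1 − 1.0037500^−72) = $1,000.06.
Total interest on Loan 1 = 72 × $1,000.06 − $63,000 = $9,004.32.
Loan 2: at 3.50% the monthly rate is 0.0029167, so the payment is 63,000 × 0.0029167 / (1 − 1.0029167^−48) = $1,408.43.
Total interest on Loan 2 = 48 × $1,408.43 − $63,000 = $4,604.64.
Loan 2 is lower by $4,399.68.

Loan 2 by $4,400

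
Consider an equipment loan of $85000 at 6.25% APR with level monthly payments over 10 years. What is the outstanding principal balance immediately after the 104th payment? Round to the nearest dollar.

With monthly rate i = 6.25%/12 = 0.0052083, the balance after k of n payments is P · [(1+i)^n − (1+i)^k] / [(1+i)^n − 1].
(1+0.0052083)^120 = 1.86521817 and (1+0.0052083)^104 = 1.71645472, so the balance is 85,000 × (1.86521817 − 1.71645472) / (1.86521817 − 1) = $14,614.69.

$14,615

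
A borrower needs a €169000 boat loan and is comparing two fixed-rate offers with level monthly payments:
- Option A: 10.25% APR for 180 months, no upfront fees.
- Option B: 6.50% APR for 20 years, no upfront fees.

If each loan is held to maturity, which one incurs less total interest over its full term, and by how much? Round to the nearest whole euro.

Option A: monthly rate = 10.25%/12 = 0.0085417; payment = 169,000 × 0.0085417 / (1 − (1+0.0085417)^−180) = €1,842.02.
Total interest on Option A = 180 × €1,842.02 − €169,000 = €162,563.60.
Option B: at 6.50% the monthly rate is 0.0054167, so the payment is 169,000 × 0.0054167 / (1 − 1.0054167^−240) = €1,260.02.
Total interest on Option B = 240 × €1,260.02 − €169,000 = €133,404.80.
Option B is lower by €29,158.80.

Option B by €29,159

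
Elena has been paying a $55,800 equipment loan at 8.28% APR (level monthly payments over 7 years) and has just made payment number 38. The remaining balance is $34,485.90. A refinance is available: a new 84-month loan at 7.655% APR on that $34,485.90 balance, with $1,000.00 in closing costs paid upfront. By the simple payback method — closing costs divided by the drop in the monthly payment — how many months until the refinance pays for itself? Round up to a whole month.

3 months

Current payment = 55,800 × 8.28%/12 / (1 − (1+0.0069000)^−84) = $877.52.
Refinanced payment = 34,485.90 × 0.0063792 / (1 − (1+0.0063792)^−84) = $531.60.
Monthly savings = $877.52 − $531.60 = $345.92.
Break-even = $1,000.00 / $345.92 = 2.89 → 3 months.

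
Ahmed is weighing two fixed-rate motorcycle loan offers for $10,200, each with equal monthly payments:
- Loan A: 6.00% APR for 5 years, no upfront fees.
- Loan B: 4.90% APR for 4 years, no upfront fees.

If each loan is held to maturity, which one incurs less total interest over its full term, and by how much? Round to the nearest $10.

Loan A: monthly rate = 6%/12 = 0.0050000; payment = 10,200 × 0.0050000 / (1 − (1+0.0050000)^−60) = $197.19.
Total interest on Loan A = 60 × $197.19 − $10,200 = $1,631.40.
Loan B: monthly rate = 4.9%/12 = 0.0040833; payment = 10,200 × 0.0040833 / (1 − (1+0.0040833)^−48) = $234.44.
Total interest on Loan B = 48 × $234.44 − $10,200 = $1,053.12.
Loan B is lower by $578.28.

Loan B by $580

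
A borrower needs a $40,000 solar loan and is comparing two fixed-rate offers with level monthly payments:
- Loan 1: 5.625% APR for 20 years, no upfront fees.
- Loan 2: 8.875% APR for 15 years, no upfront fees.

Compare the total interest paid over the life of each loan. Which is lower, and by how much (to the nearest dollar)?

Loan 1 by $5,776

Loan 1: at 5.625% the monthly rate is 0.0046875, so the payment is 40,000 × 0.0046875 / (1 − 1.0046875^−240) = $277.99.
Total interest on Loan 1 = 240 × $277.99 − $40,000 = $26,717.60.
Loan 2: monthly rate = 8.875%/12 = 0.0073958; payment = 40,000 × 0.0073958 / (1 − (1+0.0073958)^−180) = $402.74.
Total interest on Loan 2 = 180 × $402.74 − $40,000 = $32,493.20.
Loan 1 is lower by $5,775.60.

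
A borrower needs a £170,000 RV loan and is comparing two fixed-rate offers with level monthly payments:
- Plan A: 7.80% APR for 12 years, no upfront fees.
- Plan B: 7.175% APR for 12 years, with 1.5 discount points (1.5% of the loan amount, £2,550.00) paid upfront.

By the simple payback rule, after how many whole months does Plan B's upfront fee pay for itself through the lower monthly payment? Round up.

45 months

Plan A: monthly rate = 7.8%/12 = 0.0065000; payment = 170,000 × 0.0065000 / (1 − (1+0.0065000)^−144) = £1,821.58.
Plan B: at 7.175% the monthly rate is 0.0059792, so the payment is 170,000 × 0.0059792 / (1 − 1.0059792^−144) = £1,764.15.
Monthly savings = £1,821.58 − £1,764.15 = £57.43.
Break-even = £2,550.00 / £57.43 = 44.40 → 45 months.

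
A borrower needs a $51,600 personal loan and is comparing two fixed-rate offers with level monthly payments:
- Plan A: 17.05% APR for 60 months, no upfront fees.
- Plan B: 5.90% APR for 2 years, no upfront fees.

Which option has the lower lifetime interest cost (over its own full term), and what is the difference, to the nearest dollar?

Plan B by $22,196

Plan A: monthly rate = 17.05%/12 = 0.0142083; payment = 51,600 × 0.0142083 / (1 − (1+0.0142083)^−60) = $1,283.78.
Total interest on Plan A = 60 × $1,283.78 − $51,600 = $25,426.80.
Plan B: monthly rate = 5.9%/12 = 0.0049167; payment = 51,600 × 0.0049167 / (1 − (1+0.0049167)^−24) = $2,284.62.
Total interest on Plan B = 24 × $2,284.62 − $51,600 = $3,230.88.
Plan B is lower by $22,195.92.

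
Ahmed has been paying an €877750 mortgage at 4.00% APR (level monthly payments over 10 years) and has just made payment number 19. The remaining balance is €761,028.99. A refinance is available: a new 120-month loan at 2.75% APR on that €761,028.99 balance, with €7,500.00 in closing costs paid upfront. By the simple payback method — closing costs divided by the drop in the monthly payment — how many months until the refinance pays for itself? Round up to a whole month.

5 months

Current payment = 877,750 × 4%/12 / (1 − (1+0.0033333)^−120) = €8,886.79.
Refinanced payment = 761,028.99 × 0.0022917 / (1 − (1+0.0022917)^−120) = €7,261.06.
Monthly savings = €8,886.79 − €7,261.06 = €1,625.73.
Break-even = €7,500.00 / €1,625.73 = 4.61 → 5 months.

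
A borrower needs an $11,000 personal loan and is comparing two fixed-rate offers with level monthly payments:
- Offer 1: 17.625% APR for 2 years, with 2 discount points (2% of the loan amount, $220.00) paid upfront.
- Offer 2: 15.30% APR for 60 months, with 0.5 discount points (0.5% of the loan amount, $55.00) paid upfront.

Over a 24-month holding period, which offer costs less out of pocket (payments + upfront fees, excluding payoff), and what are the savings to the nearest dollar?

Offer 2 by $6,975

Offer 1: monthly rate = 17.625%/12 = 0.0146875; payment = 11,000 × 0.0146875 / (1 − (1+0.0146875)^−24) = $547.17.
Offer 2: at 15.30% the monthly rate is 0.0127500, so the payment is 11,000 × 0.0127500 / (1 − 1.0127500^−60) = $263.42.
Over 24 months: Offer 1 costs 24 × $547.17 + $220.00 = $13,352.08; Offer 2 costs 24 × $263.42 + $55.00 = $6,377.08.
Offer 2 is cheaper by $13,352.08 − $6,377.08 = $6,975.00.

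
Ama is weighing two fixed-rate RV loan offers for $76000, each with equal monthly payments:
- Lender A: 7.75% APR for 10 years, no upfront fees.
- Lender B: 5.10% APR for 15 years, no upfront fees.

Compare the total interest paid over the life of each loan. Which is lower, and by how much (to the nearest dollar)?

Lender B by $555

Lender A: monthly rate = 7.75%/12 = 0.0064583; payment = 76,000 × 0.0064583 / (1 − (1+0.0064583)^−120) = $912.08.
Total interest on Lender A = 120 × $912.08 − $76,000 = $33,449.60.
Lender B: at 5.10% the monthly rate is 0.0042500, so the payment is 76,000 × 0.0042500 / (1 − 1.0042500^−180) = $604.97.
Total interest on Lender B = 180 × $604.97 − $76,000 = $32,894.60.
Lender B is lower by $555.00.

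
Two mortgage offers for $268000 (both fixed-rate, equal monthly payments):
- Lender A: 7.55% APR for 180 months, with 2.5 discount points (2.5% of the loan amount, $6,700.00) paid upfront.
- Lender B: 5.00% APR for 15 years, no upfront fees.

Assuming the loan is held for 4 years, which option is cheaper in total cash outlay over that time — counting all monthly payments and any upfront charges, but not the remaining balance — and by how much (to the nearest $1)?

Lender A: at 7.55% the monthly rate is 0.0062917, so the payment is 268,000 × 0.0062917 / (1 − 1.0062917^−180) = $2,492.01.
Lender B: monthly rate = 5%/12 = 0.0041667; payment = 268,000 × 0.0041667 / (1 − (1+0.0041667)^−180) = $2,119.33.
Over 48 months: Lender A costs 48 × $2,492.01 + $6,700.00 = $126,316.48; Lender B costs 48 × $2,119.33 = $101,727.84.
Lender B is cheaper by $126,316.48 − $101,727.84 = $24,588.64.

Lender B by $24,589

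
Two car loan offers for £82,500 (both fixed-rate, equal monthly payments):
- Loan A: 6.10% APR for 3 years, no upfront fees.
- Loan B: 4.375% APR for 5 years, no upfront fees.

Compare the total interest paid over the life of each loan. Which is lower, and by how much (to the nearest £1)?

Loan A: at 6.10% the monthly rate is 0.0050833, so the payment is 82,500 × 0.0050833 / (1 − 1.0050833^−36) = £2,513.55.
Total interest on Loan A = 36 × £2,513.55 − £82,500 = £7,987.80.
Loan B: at 4.375% the monthly rate is 0.0036458, so the payment is 82,500 × 0.0036458 / (1 − 1.0036458^−60) = £1,533.36.
Total interest on Loan B = 60 × £1,533.36 − £82,500 = £9,501.60.
Loan A is lower by £1,513.80.

Loan A by £1,514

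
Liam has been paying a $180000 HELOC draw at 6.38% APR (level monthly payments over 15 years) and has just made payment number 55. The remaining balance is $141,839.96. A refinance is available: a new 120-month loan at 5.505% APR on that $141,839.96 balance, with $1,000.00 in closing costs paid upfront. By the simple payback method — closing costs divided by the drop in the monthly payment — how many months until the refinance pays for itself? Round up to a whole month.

Current payment = 180,000 × 6.38%/12 / (1 − (1+0.0053167)^−180) = $1,556.14.
Refinanced payment = 141,839.96 × 0.0045875 / (1 − (1+0.0045875)^−120) = $1,539.69.
Monthly savings = $1,556.14 − $1,539.69 = $16.45.
Break-even = $1,000.00 / $16.45 = 60.79 → 61 months.

61 months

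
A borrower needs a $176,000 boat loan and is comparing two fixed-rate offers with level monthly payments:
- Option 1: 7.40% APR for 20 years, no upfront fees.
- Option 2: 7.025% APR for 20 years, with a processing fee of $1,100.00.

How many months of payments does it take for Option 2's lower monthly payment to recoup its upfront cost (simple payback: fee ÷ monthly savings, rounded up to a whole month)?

28 months

Option 1: monthly rate = 7.4%/12 = 0.0061667; payment = 176,000 × 0.0061667 / (1 − (1+0.0061667)^−240) = $1,407.10.
Option 2: monthly rate = 7.025%/12 = 0.0058542; payment = 176,000 × 0.0058542 / (1 − (1+0.0058542)^−240) = $1,367.17.
Monthly savings = $1,407.10 − $1,367.17 = $39.93.
Break-even = $1,100.00 / $39.93 = 27.55 → 28 months.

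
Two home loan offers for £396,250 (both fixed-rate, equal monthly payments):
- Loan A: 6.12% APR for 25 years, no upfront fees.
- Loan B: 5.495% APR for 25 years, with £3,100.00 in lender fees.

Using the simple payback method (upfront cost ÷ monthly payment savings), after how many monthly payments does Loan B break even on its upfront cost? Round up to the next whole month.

Loan A: monthly rate = 6.12%/12 = 0.0051000; payment = 396,250 × 0.0051000 / (1 − (1+0.0051000)^−300) = £2,582.19.
Loan B: monthly rate = 5.495%/12 = 0.0045792; payment = 396,250 × 0.0045792 / (1 − (1+0.0045792)^−300) = £2,432.14.
Monthly savings = £2,582.19 − £2,432.14 = £150.05.
Break-even = £3,100.00 / £150.05 = 20.66 → 21 months.

21 months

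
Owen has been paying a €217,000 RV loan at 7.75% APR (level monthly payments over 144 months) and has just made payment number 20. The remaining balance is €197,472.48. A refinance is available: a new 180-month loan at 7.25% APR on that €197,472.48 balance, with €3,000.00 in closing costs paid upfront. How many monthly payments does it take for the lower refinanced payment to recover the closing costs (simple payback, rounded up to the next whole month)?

6 months

Current payment = 217,000 × 7.75%/12 / (1 − (1+0.0064583)^−144) = €2,319.28.
Refinanced payment = 197,472.48 × 0.0060417 / (1 − (1+0.0060417)^−180) = €1,802.65.
Monthly savings = €2,319.28 − €1,802.65 = €516.63.
Break-even = €3,000.00 / €516.63 = 5.81 → 6 months.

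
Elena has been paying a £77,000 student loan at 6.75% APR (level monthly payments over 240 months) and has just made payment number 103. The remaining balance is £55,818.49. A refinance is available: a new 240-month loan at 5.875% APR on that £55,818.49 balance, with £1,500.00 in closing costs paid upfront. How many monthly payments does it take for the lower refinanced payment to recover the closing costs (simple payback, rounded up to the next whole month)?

8 months

Current payment = 77,000 × 6.75%/12 / (1 − (1+0.0056250)^−240) = £585.48.
Refinanced payment = 55,818.49 × 0.0048958 / (1 − (1+0.0048958)^−240) = £395.89.
Monthly savings = £585.48 − £395.89 = £189.59.
Break-even = £1,500.00 / £189.59 = 7.91 → 8 months.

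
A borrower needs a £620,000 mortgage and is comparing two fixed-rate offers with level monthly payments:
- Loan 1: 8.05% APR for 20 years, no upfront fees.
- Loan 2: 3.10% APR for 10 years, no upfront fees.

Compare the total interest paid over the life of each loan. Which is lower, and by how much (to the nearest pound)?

Loan 2 by £527,406

Loan 1: at 8.05% the monthly rate is 0.0067083, so the payment is 620,000 × 0.0067083 / (1 − 1.0067083^−240) = £5,205.24.
Total interest on Loan 1 = 240 × £5,205.24 − £620,000 = £629,257.60.
Loan 2: monthly rate = 3.1%/12 = 0.0025833; payment = 620,000 × 0.0025833 / (1 − (1+0.0025833)^−120) = £6,015.43.
Total interest on Loan 2 = 120 × £6,015.43 − £620,000 = £101,851.60.
Loan 2 is lower by £527,406.00.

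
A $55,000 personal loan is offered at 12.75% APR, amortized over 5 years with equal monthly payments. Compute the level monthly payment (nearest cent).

At 12.75% the monthly rate is 0.0106250, so the payment is 55,000 × 0.0106250 / (1 − 1.0106250^−60) = $1,244.39.

$1,244.39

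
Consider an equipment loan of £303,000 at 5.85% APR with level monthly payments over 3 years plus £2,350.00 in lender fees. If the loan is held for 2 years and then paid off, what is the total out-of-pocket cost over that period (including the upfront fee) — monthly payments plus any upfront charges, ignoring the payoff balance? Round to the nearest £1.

£223,084

Monthly rate = 5.85%/12 = 0.0048750; payment = 303,000 × 0.0048750 / (1 − (1+0.0048750)^−36) = £9,197.27.
Total outlay = 24 × £9,197.27 + £2,350.00 = £223,084.48.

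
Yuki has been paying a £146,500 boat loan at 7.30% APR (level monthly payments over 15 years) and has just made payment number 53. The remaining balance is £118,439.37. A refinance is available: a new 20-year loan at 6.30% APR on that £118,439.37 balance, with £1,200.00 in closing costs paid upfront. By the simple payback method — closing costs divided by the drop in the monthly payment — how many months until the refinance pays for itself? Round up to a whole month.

3 months

Current payment = 146,500 × 7.3%/12 / (1 − (1+0.0060833)^−180) = £1,341.48.
Refinanced payment = 118,439.37 × 0.0052500 / (1 − (1+0.0052500)^−240) = £869.16.
Monthly savings = £1,341.48 − £869.16 = £472.32.
Break-even = £1,200.00 / £472.32 = 2.54 → 3 months.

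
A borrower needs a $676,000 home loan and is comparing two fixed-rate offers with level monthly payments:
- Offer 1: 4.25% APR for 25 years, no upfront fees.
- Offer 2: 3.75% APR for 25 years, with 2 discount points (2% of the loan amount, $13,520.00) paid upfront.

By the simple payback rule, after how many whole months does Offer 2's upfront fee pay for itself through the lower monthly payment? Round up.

Offer 1: monthly rate = 4.25%/12 = 0.0035417; payment = 676,000 × 0.0035417 / (1 − (1+0.0035417)^−300) = $3,662.15.
Offer 2: at 3.75% the monthly rate is 0.0031250, so the payment is 676,000 × 0.0031250 / (1 − 1.0031250^−300) = $3,475.53.
Monthly savings = $3,662.15 − $3,475.53 = $186.62.
Break-even = $13,520.00 / $186.62 = 72.45 → 73 months.

73 months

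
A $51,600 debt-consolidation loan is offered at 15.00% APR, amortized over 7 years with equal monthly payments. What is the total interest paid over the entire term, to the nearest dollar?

Monthly rate = 15%/12 = 0.0125000; payment = 51,600 × 0.0125000 / (1 − (1+0.0125000)^−84) = $995.71.
Total paid = 84 × $995.71 = $83,639.64; interest = $83,639.64 − $51,600 = $32,039.64.

$32,040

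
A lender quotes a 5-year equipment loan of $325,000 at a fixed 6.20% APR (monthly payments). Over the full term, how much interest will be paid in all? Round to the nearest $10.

$53,810

At 6.20% the monthly rate is 0.0051667, so the payment is 325,000 × 0.0051667 / (1 − 1.0051667^−60) = $6,313.43.
Total paid = 60 × $6,313.43 = $378,805.80; interest = $378,805.80 − $325,000 = $53,805.80.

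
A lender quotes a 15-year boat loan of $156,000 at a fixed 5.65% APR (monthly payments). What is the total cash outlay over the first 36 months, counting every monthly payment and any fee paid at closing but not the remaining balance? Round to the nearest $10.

Monthly rate = 5.65%/12 = 0.0047083; payment = 156,000 × 0.0047083 / (1 − (1+0.0047083)^−180) = $1,287.10.
Total outlay = 36 × $1,287.10 = $46,335.60.

$46,340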